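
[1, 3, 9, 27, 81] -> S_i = 1*3^i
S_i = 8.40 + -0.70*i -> [8.4, 7.7, 7.0, 6.3, 5.6]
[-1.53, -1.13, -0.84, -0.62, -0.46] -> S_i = -1.53*0.74^i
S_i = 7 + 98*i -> [7, 105, 203, 301, 399]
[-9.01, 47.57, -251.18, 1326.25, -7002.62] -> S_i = -9.01*(-5.28)^i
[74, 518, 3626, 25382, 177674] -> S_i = 74*7^i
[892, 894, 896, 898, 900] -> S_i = 892 + 2*i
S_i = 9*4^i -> [9, 36, 144, 576, 2304]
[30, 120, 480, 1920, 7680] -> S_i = 30*4^i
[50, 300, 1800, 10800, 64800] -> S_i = 50*6^i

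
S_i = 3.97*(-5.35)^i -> [3.97, -21.24, 113.63, -607.93, 3252.41]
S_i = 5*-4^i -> [5, -20, 80, -320, 1280]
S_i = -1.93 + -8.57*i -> [-1.93, -10.5, -19.07, -27.64, -36.21]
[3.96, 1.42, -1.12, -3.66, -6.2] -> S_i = 3.96 + -2.54*i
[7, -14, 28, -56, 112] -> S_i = 7*-2^i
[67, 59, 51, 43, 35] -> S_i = 67 + -8*i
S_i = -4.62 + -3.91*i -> [-4.62, -8.53, -12.44, -16.35, -20.26]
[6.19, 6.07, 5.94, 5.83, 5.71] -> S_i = 6.19*0.98^i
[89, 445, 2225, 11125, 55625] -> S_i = 89*5^i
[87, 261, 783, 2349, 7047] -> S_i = 87*3^i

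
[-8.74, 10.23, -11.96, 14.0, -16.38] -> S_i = -8.74*(-1.17)^i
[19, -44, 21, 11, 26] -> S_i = Random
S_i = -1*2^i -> [-1, -2, -4, -8, -16]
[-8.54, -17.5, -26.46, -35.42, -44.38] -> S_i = -8.54 + -8.96*i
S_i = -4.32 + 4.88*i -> [-4.32, 0.56, 5.44, 10.32, 15.2]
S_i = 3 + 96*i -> [3, 99, 195, 291, 387]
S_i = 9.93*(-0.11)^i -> [9.93, -1.09, 0.12, -0.01, 0.0]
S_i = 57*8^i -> [57, 456, 3648, 29184, 233472]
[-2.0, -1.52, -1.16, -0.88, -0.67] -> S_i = -2.00*0.76^i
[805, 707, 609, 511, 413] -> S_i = 805 + -98*i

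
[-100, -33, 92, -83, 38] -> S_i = Random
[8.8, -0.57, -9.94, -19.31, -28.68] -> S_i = 8.80 + -9.37*i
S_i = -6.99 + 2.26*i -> [-6.99, -4.73, -2.47, -0.21, 2.05]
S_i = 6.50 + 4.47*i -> [6.5, 10.97, 15.44, 19.91, 24.38]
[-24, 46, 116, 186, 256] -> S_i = -24 + 70*i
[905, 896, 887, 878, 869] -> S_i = 905 + -9*i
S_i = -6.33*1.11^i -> [-6.33, -7.03, -7.8, -8.66, -9.61]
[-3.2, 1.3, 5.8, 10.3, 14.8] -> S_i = -3.20 + 4.50*i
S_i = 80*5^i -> [80, 400, 2000, 10000, 50000]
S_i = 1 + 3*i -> [1, 4, 7, 10, 13]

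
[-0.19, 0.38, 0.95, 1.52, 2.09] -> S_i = -0.19 + 0.57*i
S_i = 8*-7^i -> [8, -56, 392, -2744, 19208]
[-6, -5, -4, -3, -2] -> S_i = -6 + 1*i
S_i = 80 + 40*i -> [80, 120, 160, 200, 240]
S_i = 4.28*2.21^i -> [4.28, 9.46, 20.9, 46.2, 102.1]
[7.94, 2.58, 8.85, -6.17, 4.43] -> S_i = Random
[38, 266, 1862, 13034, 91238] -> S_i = 38*7^i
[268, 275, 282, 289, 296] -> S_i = 268 + 7*i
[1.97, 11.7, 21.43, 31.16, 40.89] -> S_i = 1.97 + 9.73*i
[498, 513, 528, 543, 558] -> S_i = 498 + 15*i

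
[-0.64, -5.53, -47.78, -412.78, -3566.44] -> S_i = -0.64*8.64^i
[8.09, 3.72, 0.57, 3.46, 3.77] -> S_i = Random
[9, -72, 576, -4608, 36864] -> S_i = 9*-8^i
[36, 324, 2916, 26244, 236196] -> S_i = 36*9^i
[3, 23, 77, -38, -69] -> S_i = Random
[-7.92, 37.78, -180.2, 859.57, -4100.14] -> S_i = -7.92*(-4.77)^i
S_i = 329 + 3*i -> [329, 332, 335, 338, 341]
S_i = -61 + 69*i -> [-61, 8, 77, 146, 215]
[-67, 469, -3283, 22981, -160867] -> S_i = -67*-7^i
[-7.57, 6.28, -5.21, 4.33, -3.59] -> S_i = -7.57*(-0.83)^i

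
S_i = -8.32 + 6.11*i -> [-8.32, -2.21, 3.9, 10.01, 16.12]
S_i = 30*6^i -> [30, 180, 1080, 6480, 38880]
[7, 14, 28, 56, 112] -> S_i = 7*2^i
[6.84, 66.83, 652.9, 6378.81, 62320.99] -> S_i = 6.84*9.77^i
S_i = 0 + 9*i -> [0, 9, 18, 27, 36]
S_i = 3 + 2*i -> [3, 5, 7, 9, 11]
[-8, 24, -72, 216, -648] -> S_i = -8*-3^i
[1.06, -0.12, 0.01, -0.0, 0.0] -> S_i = 1.06*(-0.11)^i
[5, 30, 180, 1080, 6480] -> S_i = 5*6^i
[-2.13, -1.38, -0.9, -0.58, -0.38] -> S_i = -2.13*0.65^i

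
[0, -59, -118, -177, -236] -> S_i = 0 + -59*i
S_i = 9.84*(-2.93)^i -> [9.84, -28.83, 84.48, -247.51, 725.21]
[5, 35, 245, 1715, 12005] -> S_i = 5*7^i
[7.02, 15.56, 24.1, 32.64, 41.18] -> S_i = 7.02 + 8.54*i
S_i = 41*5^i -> [41, 205, 1025, 5125, 25625]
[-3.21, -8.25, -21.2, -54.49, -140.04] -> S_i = -3.21*2.57^i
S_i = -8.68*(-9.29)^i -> [-8.68, 80.64, -749.12, 6959.32, -64652.09]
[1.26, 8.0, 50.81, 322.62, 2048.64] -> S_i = 1.26*6.35^i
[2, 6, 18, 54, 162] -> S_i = 2*3^i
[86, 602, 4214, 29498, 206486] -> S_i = 86*7^i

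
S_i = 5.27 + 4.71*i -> [5.27, 9.98, 14.69, 19.4, 24.11]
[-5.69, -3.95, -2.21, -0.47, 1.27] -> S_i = -5.69 + 1.74*i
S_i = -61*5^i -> [-61, -305, -1525, -7625, -38125]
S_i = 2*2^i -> [2, 4, 8, 16, 32]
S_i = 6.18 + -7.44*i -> [6.18, -1.26, -8.7, -16.14, -23.58]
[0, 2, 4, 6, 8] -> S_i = 0 + 2*i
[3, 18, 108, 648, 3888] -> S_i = 3*6^i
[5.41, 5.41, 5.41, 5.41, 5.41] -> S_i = 5.41*1.00^i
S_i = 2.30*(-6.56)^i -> [2.3, -15.09, 98.98, -649.29, 4259.35]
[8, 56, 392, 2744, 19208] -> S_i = 8*7^i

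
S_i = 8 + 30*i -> [8, 38, 68, 98, 128]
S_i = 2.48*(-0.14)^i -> [2.48, -0.35, 0.05, -0.01, 0.0]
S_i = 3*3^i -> [3, 9, 27, 81, 243]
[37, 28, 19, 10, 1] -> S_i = 37 + -9*i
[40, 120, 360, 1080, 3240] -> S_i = 40*3^i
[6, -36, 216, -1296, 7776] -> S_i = 6*-6^i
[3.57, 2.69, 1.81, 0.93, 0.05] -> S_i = 3.57 + -0.88*i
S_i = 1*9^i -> [1, 9, 81, 729, 6561]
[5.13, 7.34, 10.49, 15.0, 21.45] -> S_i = 5.13*1.43^i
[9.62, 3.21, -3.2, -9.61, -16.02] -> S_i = 9.62 + -6.41*i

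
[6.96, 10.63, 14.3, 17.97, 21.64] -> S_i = 6.96 + 3.67*i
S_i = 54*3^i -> [54, 162, 486, 1458, 4374]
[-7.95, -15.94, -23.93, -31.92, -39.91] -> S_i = -7.95 + -7.99*i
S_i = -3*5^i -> [-3, -15, -75, -375, -1875]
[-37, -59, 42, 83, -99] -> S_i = Random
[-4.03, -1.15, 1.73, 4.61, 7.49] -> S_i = -4.03 + 2.88*i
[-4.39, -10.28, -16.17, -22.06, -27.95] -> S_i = -4.39 + -5.89*i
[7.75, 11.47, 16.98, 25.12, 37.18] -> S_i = 7.75*1.48^i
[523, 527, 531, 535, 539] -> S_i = 523 + 4*i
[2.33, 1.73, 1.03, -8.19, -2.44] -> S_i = Random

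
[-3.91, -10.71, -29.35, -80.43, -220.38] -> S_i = -3.91*2.74^i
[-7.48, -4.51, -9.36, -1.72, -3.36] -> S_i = Random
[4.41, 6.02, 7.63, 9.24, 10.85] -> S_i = 4.41 + 1.61*i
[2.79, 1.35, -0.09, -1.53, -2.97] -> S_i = 2.79 + -1.44*i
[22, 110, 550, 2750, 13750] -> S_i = 22*5^i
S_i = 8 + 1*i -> [8, 9, 10, 11, 12]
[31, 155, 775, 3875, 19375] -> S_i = 31*5^i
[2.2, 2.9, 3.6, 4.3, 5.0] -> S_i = 2.20 + 0.70*i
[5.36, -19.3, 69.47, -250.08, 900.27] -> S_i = 5.36*(-3.60)^i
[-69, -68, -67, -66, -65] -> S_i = -69 + 1*i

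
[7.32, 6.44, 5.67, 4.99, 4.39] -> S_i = 7.32*0.88^i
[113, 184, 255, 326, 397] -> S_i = 113 + 71*i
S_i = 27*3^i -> [27, 81, 243, 729, 2187]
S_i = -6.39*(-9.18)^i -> [-6.39, 58.66, -538.5, 4943.44, -45380.74]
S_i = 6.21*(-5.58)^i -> [6.21, -34.65, 193.36, -1078.93, 6020.44]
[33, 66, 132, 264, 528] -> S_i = 33*2^i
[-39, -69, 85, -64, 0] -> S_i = Random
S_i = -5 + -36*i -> [-5, -41, -77, -113, -149]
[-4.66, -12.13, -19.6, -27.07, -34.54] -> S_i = -4.66 + -7.47*i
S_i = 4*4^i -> [4, 16, 64, 256, 1024]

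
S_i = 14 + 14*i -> [14, 28, 42, 56, 70]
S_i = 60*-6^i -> [60, -360, 2160, -12960, 77760]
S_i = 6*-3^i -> [6, -18, 54, -162, 486]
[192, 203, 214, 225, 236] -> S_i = 192 + 11*i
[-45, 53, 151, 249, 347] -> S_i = -45 + 98*i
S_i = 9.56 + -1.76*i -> [9.56, 7.8, 6.04, 4.28, 2.52]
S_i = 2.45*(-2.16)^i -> [2.45, -5.29, 11.43, -24.69, 53.33]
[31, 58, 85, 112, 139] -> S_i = 31 + 27*i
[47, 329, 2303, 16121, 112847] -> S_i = 47*7^i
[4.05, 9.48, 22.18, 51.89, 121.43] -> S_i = 4.05*2.34^i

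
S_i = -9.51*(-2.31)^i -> [-9.51, 21.97, -50.75, 117.22, -270.79]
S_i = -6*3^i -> [-6, -18, -54, -162, -486]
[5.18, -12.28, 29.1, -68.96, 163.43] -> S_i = 5.18*(-2.37)^i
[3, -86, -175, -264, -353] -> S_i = 3 + -89*i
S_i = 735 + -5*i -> [735, 730, 725, 720, 715]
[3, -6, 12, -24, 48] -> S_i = 3*-2^i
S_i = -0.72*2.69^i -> [-0.72, -1.94, -5.21, -14.01, -37.7]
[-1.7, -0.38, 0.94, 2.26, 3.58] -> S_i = -1.70 + 1.32*i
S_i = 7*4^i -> [7, 28, 112, 448, 1792]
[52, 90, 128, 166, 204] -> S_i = 52 + 38*i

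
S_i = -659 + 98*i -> [-659, -561, -463, -365, -267]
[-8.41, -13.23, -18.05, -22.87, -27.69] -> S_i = -8.41 + -4.82*i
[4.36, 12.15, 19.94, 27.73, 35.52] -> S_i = 4.36 + 7.79*i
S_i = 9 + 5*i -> [9, 14, 19, 24, 29]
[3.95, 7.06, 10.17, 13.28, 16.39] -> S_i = 3.95 + 3.11*i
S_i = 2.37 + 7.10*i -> [2.37, 9.47, 16.57, 23.67, 30.77]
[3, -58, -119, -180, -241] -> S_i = 3 + -61*i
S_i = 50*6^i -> [50, 300, 1800, 10800, 64800]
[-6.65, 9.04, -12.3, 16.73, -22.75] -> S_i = -6.65*(-1.36)^i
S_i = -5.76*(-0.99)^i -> [-5.76, 5.7, -5.65, 5.59, -5.53]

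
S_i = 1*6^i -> [1, 6, 36, 216, 1296]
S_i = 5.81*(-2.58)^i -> [5.81, -14.99, 38.67, -99.78, 257.43]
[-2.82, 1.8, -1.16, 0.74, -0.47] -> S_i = -2.82*(-0.64)^i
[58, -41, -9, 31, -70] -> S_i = Random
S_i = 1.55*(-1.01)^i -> [1.55, -1.57, 1.58, -1.6, 1.61]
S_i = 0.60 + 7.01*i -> [0.6, 7.61, 14.62, 21.63, 28.64]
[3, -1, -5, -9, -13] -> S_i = 3 + -4*i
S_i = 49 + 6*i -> [49, 55, 61, 67, 73]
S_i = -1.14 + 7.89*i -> [-1.14, 6.75, 14.64, 22.53, 30.42]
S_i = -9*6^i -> [-9, -54, -324, -1944, -11664]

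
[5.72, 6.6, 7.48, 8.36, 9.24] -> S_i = 5.72 + 0.88*i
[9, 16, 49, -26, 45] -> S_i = Random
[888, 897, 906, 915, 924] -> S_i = 888 + 9*i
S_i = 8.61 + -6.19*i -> [8.61, 2.42, -3.77, -9.96, -16.15]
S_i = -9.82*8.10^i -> [-9.82, -79.54, -644.29, -5218.75, -42271.88]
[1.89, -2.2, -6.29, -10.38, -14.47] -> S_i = 1.89 + -4.09*i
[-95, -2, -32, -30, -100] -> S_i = Random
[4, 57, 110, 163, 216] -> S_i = 4 + 53*i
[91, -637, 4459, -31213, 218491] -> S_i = 91*-7^i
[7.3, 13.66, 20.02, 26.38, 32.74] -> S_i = 7.30 + 6.36*i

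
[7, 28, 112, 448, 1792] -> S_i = 7*4^i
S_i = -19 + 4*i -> [-19, -15, -11, -7, -3]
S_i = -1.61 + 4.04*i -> [-1.61, 2.43, 6.47, 10.51, 14.55]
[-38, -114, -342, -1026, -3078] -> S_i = -38*3^i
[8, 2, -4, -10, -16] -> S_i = 8 + -6*i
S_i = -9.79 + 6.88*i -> [-9.79, -2.91, 3.97, 10.85, 17.73]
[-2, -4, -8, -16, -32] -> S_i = -2*2^i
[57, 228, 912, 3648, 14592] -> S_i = 57*4^i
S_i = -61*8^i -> [-61, -488, -3904, -31232, -249856]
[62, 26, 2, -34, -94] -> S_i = Random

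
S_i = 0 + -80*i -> [0, -80, -160, -240, -320]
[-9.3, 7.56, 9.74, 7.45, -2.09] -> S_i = Random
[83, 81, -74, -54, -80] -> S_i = Random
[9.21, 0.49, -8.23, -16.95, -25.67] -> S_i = 9.21 + -8.72*i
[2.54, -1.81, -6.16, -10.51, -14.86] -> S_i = 2.54 + -4.35*i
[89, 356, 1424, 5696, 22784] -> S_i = 89*4^i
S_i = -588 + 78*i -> [-588, -510, -432, -354, -276]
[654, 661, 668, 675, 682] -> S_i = 654 + 7*i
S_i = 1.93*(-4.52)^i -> [1.93, -8.72, 39.43, -178.23, 805.58]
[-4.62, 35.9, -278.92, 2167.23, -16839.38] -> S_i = -4.62*(-7.77)^i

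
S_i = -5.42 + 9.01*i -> [-5.42, 3.59, 12.6, 21.61, 30.62]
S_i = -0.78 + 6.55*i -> [-0.78, 5.77, 12.32, 18.87, 25.42]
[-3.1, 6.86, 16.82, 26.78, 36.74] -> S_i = -3.10 + 9.96*i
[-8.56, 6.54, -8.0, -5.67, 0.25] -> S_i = Random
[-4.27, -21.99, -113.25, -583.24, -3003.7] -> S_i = -4.27*5.15^i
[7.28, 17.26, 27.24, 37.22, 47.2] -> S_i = 7.28 + 9.98*i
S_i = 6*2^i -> [6, 12, 24, 48, 96]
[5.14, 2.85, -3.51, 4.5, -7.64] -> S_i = Random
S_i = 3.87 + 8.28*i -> [3.87, 12.15, 20.43, 28.71, 36.99]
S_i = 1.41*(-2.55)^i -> [1.41, -3.6, 9.17, -23.38, 59.62]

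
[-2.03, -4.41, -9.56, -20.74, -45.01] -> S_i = -2.03*2.17^i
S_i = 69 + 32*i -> [69, 101, 133, 165, 197]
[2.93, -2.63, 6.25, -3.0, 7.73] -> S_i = Random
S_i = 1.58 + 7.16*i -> [1.58, 8.74, 15.9, 23.06, 30.22]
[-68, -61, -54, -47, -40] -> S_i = -68 + 7*i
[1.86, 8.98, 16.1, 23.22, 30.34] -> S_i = 1.86 + 7.12*i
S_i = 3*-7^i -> [3, -21, 147, -1029, 7203]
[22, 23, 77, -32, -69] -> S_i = Random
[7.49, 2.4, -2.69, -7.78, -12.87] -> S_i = 7.49 + -5.09*i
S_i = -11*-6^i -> [-11, 66, -396, 2376, -14256]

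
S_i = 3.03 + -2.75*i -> [3.03, 0.28, -2.47, -5.22, -7.97]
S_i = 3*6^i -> [3, 18, 108, 648, 3888]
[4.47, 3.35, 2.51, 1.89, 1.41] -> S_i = 4.47*0.75^i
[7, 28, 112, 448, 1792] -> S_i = 7*4^i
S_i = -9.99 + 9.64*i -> [-9.99, -0.35, 9.29, 18.93, 28.57]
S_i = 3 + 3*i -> [3, 6, 9, 12, 15]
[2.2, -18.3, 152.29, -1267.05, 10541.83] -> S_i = 2.20*(-8.32)^i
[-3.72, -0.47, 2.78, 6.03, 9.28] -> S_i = -3.72 + 3.25*i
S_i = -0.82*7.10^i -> [-0.82, -5.82, -41.34, -293.49, -2083.76]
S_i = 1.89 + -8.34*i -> [1.89, -6.45, -14.79, -23.13, -31.47]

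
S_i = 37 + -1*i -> [37, 36, 35, 34, 33]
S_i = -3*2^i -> [-3, -6, -12, -24, -48]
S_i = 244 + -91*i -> [244, 153, 62, -29, -120]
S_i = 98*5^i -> [98, 490, 2450, 12250, 61250]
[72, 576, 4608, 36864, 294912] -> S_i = 72*8^i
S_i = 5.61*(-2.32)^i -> [5.61, -13.02, 30.2, -70.05, 162.52]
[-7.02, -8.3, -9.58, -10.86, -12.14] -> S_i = -7.02 + -1.28*i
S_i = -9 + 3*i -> [-9, -6, -3, 0, 3]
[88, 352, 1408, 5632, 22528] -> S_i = 88*4^i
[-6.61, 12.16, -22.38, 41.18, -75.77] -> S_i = -6.61*(-1.84)^i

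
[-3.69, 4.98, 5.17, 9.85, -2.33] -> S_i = Random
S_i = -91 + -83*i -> [-91, -174, -257, -340, -423]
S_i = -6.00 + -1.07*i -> [-6.0, -7.07, -8.14, -9.21, -10.28]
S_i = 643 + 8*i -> [643, 651, 659, 667, 675]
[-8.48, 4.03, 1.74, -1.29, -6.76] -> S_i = Random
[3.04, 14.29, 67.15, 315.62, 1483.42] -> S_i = 3.04*4.70^i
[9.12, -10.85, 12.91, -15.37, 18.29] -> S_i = 9.12*(-1.19)^i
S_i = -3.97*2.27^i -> [-3.97, -9.01, -20.46, -46.44, -105.41]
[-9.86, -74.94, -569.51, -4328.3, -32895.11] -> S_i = -9.86*7.60^i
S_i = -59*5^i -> [-59, -295, -1475, -7375, -36875]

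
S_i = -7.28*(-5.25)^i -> [-7.28, 38.22, -200.66, 1053.44, -5530.55]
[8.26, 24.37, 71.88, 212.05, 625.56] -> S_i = 8.26*2.95^i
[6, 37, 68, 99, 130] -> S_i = 6 + 31*i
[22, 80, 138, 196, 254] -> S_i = 22 + 58*i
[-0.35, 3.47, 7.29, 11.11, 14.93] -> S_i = -0.35 + 3.82*i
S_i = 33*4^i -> [33, 132, 528, 2112, 8448]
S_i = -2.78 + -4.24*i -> [-2.78, -7.02, -11.26, -15.5, -19.74]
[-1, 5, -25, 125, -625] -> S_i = -1*-5^i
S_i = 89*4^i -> [89, 356, 1424, 5696, 22784]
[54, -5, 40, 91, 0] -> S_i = Random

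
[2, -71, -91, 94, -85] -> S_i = Random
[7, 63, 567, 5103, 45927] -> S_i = 7*9^i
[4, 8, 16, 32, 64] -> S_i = 4*2^i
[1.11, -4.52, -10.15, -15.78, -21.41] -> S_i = 1.11 + -5.63*i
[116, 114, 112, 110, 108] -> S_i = 116 + -2*i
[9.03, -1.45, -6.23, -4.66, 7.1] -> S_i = Random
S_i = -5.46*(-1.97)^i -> [-5.46, 10.76, -21.19, 41.74, -82.24]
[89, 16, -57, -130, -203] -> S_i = 89 + -73*i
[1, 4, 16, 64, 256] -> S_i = 1*4^i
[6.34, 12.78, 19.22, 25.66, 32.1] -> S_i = 6.34 + 6.44*i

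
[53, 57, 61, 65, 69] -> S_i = 53 + 4*i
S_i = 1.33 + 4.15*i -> [1.33, 5.48, 9.63, 13.78, 17.93]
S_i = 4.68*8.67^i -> [4.68, 40.58, 351.79, 3050.02, 26443.7]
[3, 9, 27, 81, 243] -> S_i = 3*3^i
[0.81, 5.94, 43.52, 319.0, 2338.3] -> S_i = 0.81*7.33^i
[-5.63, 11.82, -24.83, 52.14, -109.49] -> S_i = -5.63*(-2.10)^i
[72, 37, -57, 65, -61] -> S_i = Random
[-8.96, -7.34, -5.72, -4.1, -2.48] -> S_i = -8.96 + 1.62*i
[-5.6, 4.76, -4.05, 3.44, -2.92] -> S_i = -5.60*(-0.85)^i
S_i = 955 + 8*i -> [955, 963, 971, 979, 987]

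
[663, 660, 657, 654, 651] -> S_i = 663 + -3*i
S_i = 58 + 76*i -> [58, 134, 210, 286, 362]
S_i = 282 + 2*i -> [282, 284, 286, 288, 290]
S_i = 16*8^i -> [16, 128, 1024, 8192, 65536]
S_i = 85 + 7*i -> [85, 92, 99, 106, 113]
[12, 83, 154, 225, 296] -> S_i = 12 + 71*i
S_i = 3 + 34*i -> [3, 37, 71, 105, 139]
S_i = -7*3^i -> [-7, -21, -63, -189, -567]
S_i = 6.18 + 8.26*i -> [6.18, 14.44, 22.7, 30.96, 39.22]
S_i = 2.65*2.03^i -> [2.65, 5.38, 10.92, 22.17, 45.0]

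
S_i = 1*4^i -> [1, 4, 16, 64, 256]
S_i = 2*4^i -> [2, 8, 32, 128, 512]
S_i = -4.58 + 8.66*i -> [-4.58, 4.08, 12.74, 21.4, 30.06]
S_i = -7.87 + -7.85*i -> [-7.87, -15.72, -23.57, -31.42, -39.27]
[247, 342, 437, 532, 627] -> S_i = 247 + 95*i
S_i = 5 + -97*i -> [5, -92, -189, -286, -383]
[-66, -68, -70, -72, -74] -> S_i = -66 + -2*i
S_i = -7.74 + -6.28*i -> [-7.74, -14.02, -20.3, -26.58, -32.86]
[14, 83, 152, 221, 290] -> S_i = 14 + 69*i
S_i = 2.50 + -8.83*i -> [2.5, -6.33, -15.16, -23.99, -32.82]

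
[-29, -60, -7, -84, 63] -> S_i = Random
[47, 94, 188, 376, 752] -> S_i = 47*2^i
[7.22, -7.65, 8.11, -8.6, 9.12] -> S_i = 7.22*(-1.06)^i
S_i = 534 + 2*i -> [534, 536, 538, 540, 542]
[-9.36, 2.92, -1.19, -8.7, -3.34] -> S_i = Random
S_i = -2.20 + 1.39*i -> [-2.2, -0.81, 0.58, 1.97, 3.36]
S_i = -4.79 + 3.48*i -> [-4.79, -1.31, 2.17, 5.65, 9.13]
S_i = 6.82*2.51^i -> [6.82, 17.12, 42.97, 107.85, 270.69]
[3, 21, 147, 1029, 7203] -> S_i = 3*7^i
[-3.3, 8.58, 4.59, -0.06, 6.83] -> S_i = Random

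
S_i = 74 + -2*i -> [74, 72, 70, 68, 66]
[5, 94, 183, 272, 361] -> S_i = 5 + 89*i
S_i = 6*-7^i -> [6, -42, 294, -2058, 14406]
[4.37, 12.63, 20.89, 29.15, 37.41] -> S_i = 4.37 + 8.26*i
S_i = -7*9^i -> [-7, -63, -567, -5103, -45927]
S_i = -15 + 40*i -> [-15, 25, 65, 105, 145]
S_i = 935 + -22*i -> [935, 913, 891, 869, 847]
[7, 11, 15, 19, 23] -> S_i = 7 + 4*i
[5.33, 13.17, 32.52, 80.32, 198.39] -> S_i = 5.33*2.47^i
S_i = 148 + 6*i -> [148, 154, 160, 166, 172]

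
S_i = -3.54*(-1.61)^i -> [-3.54, 5.7, -9.18, 14.77, -23.79]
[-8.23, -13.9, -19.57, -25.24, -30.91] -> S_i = -8.23 + -5.67*i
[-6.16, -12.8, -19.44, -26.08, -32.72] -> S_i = -6.16 + -6.64*i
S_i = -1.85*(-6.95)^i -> [-1.85, 12.86, -89.36, 621.05, -4316.29]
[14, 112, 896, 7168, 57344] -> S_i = 14*8^i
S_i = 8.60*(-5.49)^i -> [8.6, -47.21, 259.2, -1423.03, 7812.46]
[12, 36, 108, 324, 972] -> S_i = 12*3^i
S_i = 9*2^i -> [9, 18, 36, 72, 144]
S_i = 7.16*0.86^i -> [7.16, 6.16, 5.3, 4.55, 3.92]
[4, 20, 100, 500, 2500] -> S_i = 4*5^i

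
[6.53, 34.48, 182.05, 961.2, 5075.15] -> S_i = 6.53*5.28^i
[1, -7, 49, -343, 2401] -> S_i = 1*-7^i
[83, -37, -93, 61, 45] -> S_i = Random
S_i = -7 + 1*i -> [-7, -6, -5, -4, -3]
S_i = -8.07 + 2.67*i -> [-8.07, -5.4, -2.73, -0.06, 2.61]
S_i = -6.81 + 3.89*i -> [-6.81, -2.92, 0.97, 4.86, 8.75]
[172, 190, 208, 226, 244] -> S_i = 172 + 18*i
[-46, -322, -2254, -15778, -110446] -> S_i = -46*7^i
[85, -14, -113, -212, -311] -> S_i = 85 + -99*i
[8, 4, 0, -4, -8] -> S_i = 8 + -4*i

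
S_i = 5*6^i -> [5, 30, 180, 1080, 6480]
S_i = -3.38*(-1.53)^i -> [-3.38, 5.17, -7.91, 12.11, -18.52]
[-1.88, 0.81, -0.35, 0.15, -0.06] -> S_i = -1.88*(-0.43)^i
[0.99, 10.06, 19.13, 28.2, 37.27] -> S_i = 0.99 + 9.07*i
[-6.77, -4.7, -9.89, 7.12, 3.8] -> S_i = Random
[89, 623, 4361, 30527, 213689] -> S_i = 89*7^i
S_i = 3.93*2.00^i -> [3.93, 7.86, 15.72, 31.44, 62.88]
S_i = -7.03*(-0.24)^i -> [-7.03, 1.69, -0.4, 0.1, -0.02]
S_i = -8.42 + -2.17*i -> [-8.42, -10.59, -12.76, -14.93, -17.1]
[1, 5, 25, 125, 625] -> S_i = 1*5^i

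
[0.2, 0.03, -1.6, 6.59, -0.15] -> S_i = Random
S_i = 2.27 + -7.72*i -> [2.27, -5.45, -13.17, -20.89, -28.61]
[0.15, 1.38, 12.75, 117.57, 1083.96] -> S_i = 0.15*9.22^i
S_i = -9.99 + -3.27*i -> [-9.99, -13.26, -16.53, -19.8, -23.07]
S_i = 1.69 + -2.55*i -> [1.69, -0.86, -3.41, -5.96, -8.51]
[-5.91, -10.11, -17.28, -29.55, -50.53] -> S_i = -5.91*1.71^i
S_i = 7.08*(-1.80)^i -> [7.08, -12.74, 22.94, -41.29, 74.32]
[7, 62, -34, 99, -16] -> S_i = Random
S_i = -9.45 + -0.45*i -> [-9.45, -9.9, -10.35, -10.8, -11.25]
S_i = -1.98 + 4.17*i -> [-1.98, 2.19, 6.36, 10.53, 14.7]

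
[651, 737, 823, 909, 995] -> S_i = 651 + 86*i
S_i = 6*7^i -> [6, 42, 294, 2058, 14406]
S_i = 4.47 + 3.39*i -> [4.47, 7.86, 11.25, 14.64, 18.03]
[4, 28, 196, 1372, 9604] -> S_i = 4*7^i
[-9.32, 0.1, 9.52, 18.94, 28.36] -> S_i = -9.32 + 9.42*i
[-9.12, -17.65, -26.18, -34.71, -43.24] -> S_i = -9.12 + -8.53*i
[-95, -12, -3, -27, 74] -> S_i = Random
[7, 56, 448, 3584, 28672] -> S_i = 7*8^i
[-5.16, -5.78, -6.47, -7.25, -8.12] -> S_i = -5.16*1.12^i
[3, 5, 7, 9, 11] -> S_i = 3 + 2*i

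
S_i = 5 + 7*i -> [5, 12, 19, 26, 33]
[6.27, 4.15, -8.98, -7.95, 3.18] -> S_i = Random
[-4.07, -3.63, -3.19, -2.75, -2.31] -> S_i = -4.07 + 0.44*i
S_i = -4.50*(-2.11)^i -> [-4.5, 9.49, -20.03, 42.27, -89.2]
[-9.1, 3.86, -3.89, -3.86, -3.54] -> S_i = Random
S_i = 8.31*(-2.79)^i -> [8.31, -23.18, 64.69, -180.47, 503.52]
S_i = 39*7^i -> [39, 273, 1911, 13377, 93639]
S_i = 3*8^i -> [3, 24, 192, 1536, 12288]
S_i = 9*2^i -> [9, 18, 36, 72, 144]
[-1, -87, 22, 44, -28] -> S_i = Random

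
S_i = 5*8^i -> [5, 40, 320, 2560, 20480]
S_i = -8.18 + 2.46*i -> [-8.18, -5.72, -3.26, -0.8, 1.66]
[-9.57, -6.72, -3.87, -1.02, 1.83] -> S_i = -9.57 + 2.85*i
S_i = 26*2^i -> [26, 52, 104, 208, 416]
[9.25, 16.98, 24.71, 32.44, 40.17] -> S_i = 9.25 + 7.73*i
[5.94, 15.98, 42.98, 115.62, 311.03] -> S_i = 5.94*2.69^i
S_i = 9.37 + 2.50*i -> [9.37, 11.87, 14.37, 16.87, 19.37]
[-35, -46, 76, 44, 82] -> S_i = Random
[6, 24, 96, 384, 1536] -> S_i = 6*4^i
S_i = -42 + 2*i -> [-42, -40, -38, -36, -34]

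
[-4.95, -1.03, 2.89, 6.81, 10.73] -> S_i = -4.95 + 3.92*i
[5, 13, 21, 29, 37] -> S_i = 5 + 8*i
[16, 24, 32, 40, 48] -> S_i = 16 + 8*i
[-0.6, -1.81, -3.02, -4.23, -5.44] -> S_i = -0.60 + -1.21*i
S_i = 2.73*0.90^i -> [2.73, 2.46, 2.21, 1.99, 1.79]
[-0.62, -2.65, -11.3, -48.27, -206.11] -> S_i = -0.62*4.27^i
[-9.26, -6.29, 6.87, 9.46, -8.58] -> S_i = Random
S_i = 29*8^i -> [29, 232, 1856, 14848, 118784]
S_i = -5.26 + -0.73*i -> [-5.26, -5.99, -6.72, -7.45, -8.18]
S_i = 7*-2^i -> [7, -14, 28, -56, 112]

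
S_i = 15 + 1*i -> [15, 16, 17, 18, 19]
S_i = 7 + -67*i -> [7, -60, -127, -194, -261]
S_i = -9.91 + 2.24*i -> [-9.91, -7.67, -5.43, -3.19, -0.95]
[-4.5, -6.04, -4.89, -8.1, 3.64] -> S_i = Random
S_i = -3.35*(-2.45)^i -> [-3.35, 8.21, -20.11, 49.27, -120.7]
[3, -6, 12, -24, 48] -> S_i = 3*-2^i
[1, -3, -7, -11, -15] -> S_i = 1 + -4*i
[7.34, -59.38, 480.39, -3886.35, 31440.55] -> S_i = 7.34*(-8.09)^i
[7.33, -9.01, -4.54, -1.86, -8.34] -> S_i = Random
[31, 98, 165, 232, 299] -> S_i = 31 + 67*i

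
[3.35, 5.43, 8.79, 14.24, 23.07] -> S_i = 3.35*1.62^i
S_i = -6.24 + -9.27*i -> [-6.24, -15.51, -24.78, -34.05, -43.32]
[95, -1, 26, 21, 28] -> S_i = Random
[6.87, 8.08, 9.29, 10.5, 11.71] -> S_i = 6.87 + 1.21*i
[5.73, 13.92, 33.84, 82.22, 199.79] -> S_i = 5.73*2.43^i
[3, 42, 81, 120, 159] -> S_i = 3 + 39*i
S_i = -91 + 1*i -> [-91, -90, -89, -88, -87]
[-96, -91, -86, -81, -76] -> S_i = -96 + 5*i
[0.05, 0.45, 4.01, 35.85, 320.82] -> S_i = 0.05*8.95^i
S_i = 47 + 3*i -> [47, 50, 53, 56, 59]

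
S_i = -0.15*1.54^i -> [-0.15, -0.23, -0.36, -0.55, -0.84]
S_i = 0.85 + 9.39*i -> [0.85, 10.24, 19.63, 29.02, 38.41]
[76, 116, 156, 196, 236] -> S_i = 76 + 40*i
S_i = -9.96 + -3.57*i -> [-9.96, -13.53, -17.1, -20.67, -24.24]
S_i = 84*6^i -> [84, 504, 3024, 18144, 108864]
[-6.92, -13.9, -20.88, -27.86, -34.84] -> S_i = -6.92 + -6.98*i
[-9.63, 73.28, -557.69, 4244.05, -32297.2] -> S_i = -9.63*(-7.61)^i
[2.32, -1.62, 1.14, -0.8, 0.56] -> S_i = 2.32*(-0.70)^i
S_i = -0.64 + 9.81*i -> [-0.64, 9.17, 18.98, 28.79, 38.6]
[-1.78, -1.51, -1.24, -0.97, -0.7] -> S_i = -1.78 + 0.27*i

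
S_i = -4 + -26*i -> [-4, -30, -56, -82, -108]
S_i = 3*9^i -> [3, 27, 243, 2187, 19683]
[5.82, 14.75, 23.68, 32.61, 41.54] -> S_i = 5.82 + 8.93*i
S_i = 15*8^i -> [15, 120, 960, 7680, 61440]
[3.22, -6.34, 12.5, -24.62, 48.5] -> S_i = 3.22*(-1.97)^i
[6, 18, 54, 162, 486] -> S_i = 6*3^i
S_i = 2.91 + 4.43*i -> [2.91, 7.34, 11.77, 16.2, 20.63]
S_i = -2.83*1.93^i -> [-2.83, -5.46, -10.54, -20.35, -39.27]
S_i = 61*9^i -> [61, 549, 4941, 44469, 400221]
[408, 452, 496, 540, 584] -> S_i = 408 + 44*i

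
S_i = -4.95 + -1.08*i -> [-4.95, -6.03, -7.11, -8.19, -9.27]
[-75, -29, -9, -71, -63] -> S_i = Random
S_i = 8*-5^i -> [8, -40, 200, -1000, 5000]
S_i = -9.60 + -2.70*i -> [-9.6, -12.3, -15.0, -17.7, -20.4]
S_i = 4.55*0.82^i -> [4.55, 3.73, 3.06, 2.51, 2.06]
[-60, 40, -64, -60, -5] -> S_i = Random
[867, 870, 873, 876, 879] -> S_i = 867 + 3*i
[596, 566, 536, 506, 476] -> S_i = 596 + -30*i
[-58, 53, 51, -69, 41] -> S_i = Random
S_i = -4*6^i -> [-4, -24, -144, -864, -5184]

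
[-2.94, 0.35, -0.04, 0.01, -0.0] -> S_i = -2.94*(-0.12)^i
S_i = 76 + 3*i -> [76, 79, 82, 85, 88]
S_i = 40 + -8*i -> [40, 32, 24, 16, 8]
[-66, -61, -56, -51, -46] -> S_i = -66 + 5*i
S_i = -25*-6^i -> [-25, 150, -900, 5400, -32400]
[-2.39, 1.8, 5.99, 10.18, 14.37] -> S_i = -2.39 + 4.19*i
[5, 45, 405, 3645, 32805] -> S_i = 5*9^i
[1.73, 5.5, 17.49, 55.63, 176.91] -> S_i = 1.73*3.18^i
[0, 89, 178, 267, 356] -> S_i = 0 + 89*i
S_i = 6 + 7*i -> [6, 13, 20, 27, 34]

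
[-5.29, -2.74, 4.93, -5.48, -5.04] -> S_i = Random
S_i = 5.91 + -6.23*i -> [5.91, -0.32, -6.55, -12.78, -19.01]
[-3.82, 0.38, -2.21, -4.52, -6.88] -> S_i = Random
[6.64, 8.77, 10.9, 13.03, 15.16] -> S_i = 6.64 + 2.13*i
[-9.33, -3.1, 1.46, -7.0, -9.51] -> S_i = Random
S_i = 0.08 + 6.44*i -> [0.08, 6.52, 12.96, 19.4, 25.84]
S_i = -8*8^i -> [-8, -64, -512, -4096, -32768]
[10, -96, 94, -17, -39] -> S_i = Random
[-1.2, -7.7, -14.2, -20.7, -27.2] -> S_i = -1.20 + -6.50*i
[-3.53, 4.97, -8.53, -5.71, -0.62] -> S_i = Random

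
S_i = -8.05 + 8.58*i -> [-8.05, 0.53, 9.11, 17.69, 26.27]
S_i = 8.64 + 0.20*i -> [8.64, 8.84, 9.04, 9.24, 9.44]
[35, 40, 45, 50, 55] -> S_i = 35 + 5*i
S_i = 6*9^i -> [6, 54, 486, 4374, 39366]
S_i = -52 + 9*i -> [-52, -43, -34, -25, -16]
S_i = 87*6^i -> [87, 522, 3132, 18792, 112752]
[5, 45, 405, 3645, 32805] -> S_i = 5*9^i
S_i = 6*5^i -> [6, 30, 150, 750, 3750]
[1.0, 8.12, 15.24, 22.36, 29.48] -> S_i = 1.00 + 7.12*i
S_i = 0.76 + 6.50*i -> [0.76, 7.26, 13.76, 20.26, 26.76]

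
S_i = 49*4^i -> [49, 196, 784, 3136, 12544]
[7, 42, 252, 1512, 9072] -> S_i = 7*6^i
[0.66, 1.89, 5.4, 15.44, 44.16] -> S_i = 0.66*2.86^i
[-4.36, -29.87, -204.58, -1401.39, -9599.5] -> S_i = -4.36*6.85^i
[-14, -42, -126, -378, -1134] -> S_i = -14*3^i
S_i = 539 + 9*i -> [539, 548, 557, 566, 575]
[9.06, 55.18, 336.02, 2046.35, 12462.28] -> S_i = 9.06*6.09^i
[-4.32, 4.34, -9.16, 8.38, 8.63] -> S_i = Random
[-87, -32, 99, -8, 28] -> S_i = Random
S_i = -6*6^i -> [-6, -36, -216, -1296, -7776]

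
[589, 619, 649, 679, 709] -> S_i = 589 + 30*i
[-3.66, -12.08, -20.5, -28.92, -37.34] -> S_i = -3.66 + -8.42*i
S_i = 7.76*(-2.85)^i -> [7.76, -22.12, 63.03, -179.64, 511.97]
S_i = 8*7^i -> [8, 56, 392, 2744, 19208]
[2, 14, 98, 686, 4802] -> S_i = 2*7^i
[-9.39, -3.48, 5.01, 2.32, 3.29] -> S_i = Random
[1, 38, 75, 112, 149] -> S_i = 1 + 37*i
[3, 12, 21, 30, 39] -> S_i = 3 + 9*i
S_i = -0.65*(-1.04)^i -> [-0.65, 0.68, -0.7, 0.73, -0.76]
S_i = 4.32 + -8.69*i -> [4.32, -4.37, -13.06, -21.75, -30.44]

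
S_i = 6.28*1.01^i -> [6.28, 6.34, 6.41, 6.47, 6.53]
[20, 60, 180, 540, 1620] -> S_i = 20*3^i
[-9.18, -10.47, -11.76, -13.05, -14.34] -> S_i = -9.18 + -1.29*i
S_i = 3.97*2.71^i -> [3.97, 10.76, 29.16, 79.01, 214.13]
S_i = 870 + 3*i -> [870, 873, 876, 879, 882]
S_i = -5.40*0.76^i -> [-5.4, -4.1, -3.12, -2.37, -1.8]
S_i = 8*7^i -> [8, 56, 392, 2744, 19208]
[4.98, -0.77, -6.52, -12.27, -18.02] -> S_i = 4.98 + -5.75*i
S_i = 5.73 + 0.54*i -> [5.73, 6.27, 6.81, 7.35, 7.89]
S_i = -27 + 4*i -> [-27, -23, -19, -15, -11]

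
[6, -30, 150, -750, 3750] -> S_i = 6*-5^i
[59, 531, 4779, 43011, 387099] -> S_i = 59*9^i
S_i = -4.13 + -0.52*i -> [-4.13, -4.65, -5.17, -5.69, -6.21]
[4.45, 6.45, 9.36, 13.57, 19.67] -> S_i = 4.45*1.45^i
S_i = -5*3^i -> [-5, -15, -45, -135, -405]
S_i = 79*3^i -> [79, 237, 711, 2133, 6399]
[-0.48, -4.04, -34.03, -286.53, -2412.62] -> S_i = -0.48*8.42^i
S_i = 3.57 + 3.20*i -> [3.57, 6.77, 9.97, 13.17, 16.37]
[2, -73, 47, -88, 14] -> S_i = Random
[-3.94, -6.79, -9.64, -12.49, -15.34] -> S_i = -3.94 + -2.85*i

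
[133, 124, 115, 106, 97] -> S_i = 133 + -9*i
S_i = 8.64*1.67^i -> [8.64, 14.43, 24.1, 40.24, 67.2]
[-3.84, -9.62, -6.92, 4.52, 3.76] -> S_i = Random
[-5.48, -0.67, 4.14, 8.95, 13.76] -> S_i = -5.48 + 4.81*i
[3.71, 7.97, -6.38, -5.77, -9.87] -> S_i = Random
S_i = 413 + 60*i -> [413, 473, 533, 593, 653]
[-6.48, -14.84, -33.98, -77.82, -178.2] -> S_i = -6.48*2.29^i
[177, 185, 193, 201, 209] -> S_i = 177 + 8*i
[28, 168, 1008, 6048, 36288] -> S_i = 28*6^i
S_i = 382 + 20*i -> [382, 402, 422, 442, 462]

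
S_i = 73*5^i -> [73, 365, 1825, 9125, 45625]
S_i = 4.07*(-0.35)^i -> [4.07, -1.42, 0.5, -0.17, 0.06]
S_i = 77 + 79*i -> [77, 156, 235, 314, 393]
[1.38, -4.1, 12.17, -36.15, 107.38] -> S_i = 1.38*(-2.97)^i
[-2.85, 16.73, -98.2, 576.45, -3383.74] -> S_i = -2.85*(-5.87)^i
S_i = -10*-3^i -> [-10, 30, -90, 270, -810]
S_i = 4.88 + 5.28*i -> [4.88, 10.16, 15.44, 20.72, 26.0]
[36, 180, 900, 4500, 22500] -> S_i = 36*5^i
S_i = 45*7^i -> [45, 315, 2205, 15435, 108045]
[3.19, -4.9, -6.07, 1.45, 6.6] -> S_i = Random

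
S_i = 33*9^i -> [33, 297, 2673, 24057, 216513]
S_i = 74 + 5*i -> [74, 79, 84, 89, 94]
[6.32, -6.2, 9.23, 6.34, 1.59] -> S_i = Random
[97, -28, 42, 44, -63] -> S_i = Random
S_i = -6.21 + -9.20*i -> [-6.21, -15.41, -24.61, -33.81, -43.01]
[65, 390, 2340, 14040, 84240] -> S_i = 65*6^i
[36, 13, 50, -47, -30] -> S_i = Random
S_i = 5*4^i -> [5, 20, 80, 320, 1280]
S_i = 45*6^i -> [45, 270, 1620, 9720, 58320]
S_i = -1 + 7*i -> [-1, 6, 13, 20, 27]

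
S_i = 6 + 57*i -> [6, 63, 120, 177, 234]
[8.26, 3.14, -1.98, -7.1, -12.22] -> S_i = 8.26 + -5.12*i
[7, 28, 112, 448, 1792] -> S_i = 7*4^i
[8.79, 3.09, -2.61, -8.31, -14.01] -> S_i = 8.79 + -5.70*i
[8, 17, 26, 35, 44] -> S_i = 8 + 9*i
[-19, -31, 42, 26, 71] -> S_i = Random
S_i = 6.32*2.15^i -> [6.32, 13.59, 29.21, 62.81, 135.04]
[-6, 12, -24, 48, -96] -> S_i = -6*-2^i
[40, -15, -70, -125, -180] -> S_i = 40 + -55*i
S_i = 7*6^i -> [7, 42, 252, 1512, 9072]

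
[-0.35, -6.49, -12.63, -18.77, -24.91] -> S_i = -0.35 + -6.14*i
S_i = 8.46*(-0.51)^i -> [8.46, -4.31, 2.2, -1.12, 0.57]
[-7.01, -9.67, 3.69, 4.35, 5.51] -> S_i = Random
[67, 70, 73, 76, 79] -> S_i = 67 + 3*i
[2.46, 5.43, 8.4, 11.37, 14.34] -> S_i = 2.46 + 2.97*i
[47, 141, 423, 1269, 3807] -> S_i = 47*3^i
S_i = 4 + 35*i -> [4, 39, 74, 109, 144]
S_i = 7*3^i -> [7, 21, 63, 189, 567]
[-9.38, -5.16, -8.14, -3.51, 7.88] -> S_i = Random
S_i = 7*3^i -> [7, 21, 63, 189, 567]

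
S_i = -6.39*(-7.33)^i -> [-6.39, 46.84, -343.33, 2516.59, -18446.62]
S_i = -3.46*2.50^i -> [-3.46, -8.65, -21.62, -54.06, -135.16]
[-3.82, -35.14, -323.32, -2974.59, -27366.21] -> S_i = -3.82*9.20^i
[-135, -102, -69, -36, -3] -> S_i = -135 + 33*i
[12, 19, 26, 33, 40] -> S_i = 12 + 7*i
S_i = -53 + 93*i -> [-53, 40, 133, 226, 319]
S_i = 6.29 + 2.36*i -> [6.29, 8.65, 11.01, 13.37, 15.73]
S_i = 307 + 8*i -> [307, 315, 323, 331, 339]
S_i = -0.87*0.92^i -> [-0.87, -0.8, -0.74, -0.68, -0.62]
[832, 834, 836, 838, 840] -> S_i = 832 + 2*i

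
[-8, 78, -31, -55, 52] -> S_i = Random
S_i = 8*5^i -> [8, 40, 200, 1000, 5000]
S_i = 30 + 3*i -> [30, 33, 36, 39, 42]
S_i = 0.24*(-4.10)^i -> [0.24, -0.98, 4.03, -16.54, 67.82]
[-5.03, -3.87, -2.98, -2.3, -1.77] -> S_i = -5.03*0.77^i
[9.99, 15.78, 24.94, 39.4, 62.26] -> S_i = 9.99*1.58^i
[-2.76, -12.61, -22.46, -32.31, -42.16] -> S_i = -2.76 + -9.85*i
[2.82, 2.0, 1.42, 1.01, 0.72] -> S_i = 2.82*0.71^i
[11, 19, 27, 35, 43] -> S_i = 11 + 8*i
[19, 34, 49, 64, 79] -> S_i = 19 + 15*i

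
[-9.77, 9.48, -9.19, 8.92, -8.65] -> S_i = -9.77*(-0.97)^i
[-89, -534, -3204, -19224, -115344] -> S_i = -89*6^i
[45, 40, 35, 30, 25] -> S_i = 45 + -5*i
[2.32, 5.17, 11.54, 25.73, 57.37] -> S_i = 2.32*2.23^i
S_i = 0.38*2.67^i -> [0.38, 1.01, 2.71, 7.23, 19.31]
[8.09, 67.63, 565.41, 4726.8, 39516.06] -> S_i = 8.09*8.36^i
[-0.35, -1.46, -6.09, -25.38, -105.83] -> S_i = -0.35*4.17^i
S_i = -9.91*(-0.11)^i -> [-9.91, 1.09, -0.12, 0.01, -0.0]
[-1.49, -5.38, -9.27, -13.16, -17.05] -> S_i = -1.49 + -3.89*i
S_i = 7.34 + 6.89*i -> [7.34, 14.23, 21.12, 28.01, 34.9]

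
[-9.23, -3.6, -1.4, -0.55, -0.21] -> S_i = -9.23*0.39^i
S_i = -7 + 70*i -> [-7, 63, 133, 203, 273]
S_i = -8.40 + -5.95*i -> [-8.4, -14.35, -20.3, -26.25, -32.2]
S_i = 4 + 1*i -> [4, 5, 6, 7, 8]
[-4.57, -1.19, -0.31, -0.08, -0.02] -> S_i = -4.57*0.26^i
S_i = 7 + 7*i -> [7, 14, 21, 28, 35]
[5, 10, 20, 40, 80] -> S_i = 5*2^i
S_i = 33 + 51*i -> [33, 84, 135, 186, 237]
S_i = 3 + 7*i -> [3, 10, 17, 24, 31]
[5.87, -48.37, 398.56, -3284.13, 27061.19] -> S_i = 5.87*(-8.24)^i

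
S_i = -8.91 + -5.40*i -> [-8.91, -14.31, -19.71, -25.11, -30.51]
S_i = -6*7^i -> [-6, -42, -294, -2058, -14406]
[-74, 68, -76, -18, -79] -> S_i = Random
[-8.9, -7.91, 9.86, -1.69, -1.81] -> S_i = Random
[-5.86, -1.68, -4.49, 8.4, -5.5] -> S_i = Random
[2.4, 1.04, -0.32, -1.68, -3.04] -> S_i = 2.40 + -1.36*i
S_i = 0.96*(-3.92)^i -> [0.96, -3.76, 14.75, -57.83, 226.68]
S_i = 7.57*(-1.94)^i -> [7.57, -14.69, 28.49, -55.27, 107.23]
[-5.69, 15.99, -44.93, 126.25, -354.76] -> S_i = -5.69*(-2.81)^i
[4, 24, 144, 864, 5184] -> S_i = 4*6^i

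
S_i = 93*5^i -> [93, 465, 2325, 11625, 58125]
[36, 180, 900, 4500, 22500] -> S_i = 36*5^i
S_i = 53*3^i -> [53, 159, 477, 1431, 4293]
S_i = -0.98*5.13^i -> [-0.98, -5.03, -25.79, -132.31, -678.73]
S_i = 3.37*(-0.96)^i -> [3.37, -3.24, 3.11, -2.98, 2.86]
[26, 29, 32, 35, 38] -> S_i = 26 + 3*i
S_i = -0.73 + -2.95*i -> [-0.73, -3.68, -6.63, -9.58, -12.53]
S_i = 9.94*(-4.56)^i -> [9.94, -45.33, 206.69, -942.5, 4297.8]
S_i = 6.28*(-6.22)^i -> [6.28, -39.06, 242.96, -1511.23, 9399.86]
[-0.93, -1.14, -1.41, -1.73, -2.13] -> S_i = -0.93*1.23^i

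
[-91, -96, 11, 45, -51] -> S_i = Random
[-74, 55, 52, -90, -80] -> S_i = Random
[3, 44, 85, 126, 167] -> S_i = 3 + 41*i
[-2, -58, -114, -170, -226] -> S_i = -2 + -56*i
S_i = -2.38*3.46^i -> [-2.38, -8.23, -28.49, -98.58, -341.1]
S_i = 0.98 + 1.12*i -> [0.98, 2.1, 3.22, 4.34, 5.46]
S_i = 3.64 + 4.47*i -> [3.64, 8.11, 12.58, 17.05, 21.52]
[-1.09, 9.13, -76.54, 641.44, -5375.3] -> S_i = -1.09*(-8.38)^i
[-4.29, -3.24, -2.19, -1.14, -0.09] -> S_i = -4.29 + 1.05*i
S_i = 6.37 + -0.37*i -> [6.37, 6.0, 5.63, 5.26, 4.89]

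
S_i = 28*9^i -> [28, 252, 2268, 20412, 183708]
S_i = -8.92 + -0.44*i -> [-8.92, -9.36, -9.8, -10.24, -10.68]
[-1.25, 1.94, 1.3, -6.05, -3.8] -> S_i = Random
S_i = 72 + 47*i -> [72, 119, 166, 213, 260]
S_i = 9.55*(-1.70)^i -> [9.55, -16.24, 27.6, -46.92, 79.76]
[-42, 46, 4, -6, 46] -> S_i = Random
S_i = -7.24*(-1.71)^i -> [-7.24, 12.38, -21.17, 36.2, -61.9]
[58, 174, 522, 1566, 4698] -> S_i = 58*3^i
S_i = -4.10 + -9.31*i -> [-4.1, -13.41, -22.72, -32.03, -41.34]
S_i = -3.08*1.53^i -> [-3.08, -4.71, -7.21, -11.03, -16.88]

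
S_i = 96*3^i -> [96, 288, 864, 2592, 7776]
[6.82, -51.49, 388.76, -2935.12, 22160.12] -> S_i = 6.82*(-7.55)^i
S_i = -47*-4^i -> [-47, 188, -752, 3008, -12032]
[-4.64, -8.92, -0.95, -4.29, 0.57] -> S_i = Random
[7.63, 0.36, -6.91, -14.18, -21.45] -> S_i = 7.63 + -7.27*i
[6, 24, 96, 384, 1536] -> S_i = 6*4^i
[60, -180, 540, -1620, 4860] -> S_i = 60*-3^i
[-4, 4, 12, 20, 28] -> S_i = -4 + 8*i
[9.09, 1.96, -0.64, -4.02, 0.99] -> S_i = Random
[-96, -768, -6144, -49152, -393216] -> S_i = -96*8^i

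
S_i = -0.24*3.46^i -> [-0.24, -0.83, -2.87, -9.94, -34.4]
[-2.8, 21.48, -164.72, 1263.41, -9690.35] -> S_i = -2.80*(-7.67)^i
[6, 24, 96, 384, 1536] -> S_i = 6*4^i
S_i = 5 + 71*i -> [5, 76, 147, 218, 289]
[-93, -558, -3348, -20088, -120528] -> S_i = -93*6^i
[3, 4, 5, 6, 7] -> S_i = 3 + 1*i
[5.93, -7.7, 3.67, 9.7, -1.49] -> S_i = Random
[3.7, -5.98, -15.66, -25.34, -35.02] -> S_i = 3.70 + -9.68*i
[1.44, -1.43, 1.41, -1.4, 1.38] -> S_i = 1.44*(-0.99)^i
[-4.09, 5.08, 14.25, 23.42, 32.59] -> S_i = -4.09 + 9.17*i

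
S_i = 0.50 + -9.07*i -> [0.5, -8.57, -17.64, -26.71, -35.78]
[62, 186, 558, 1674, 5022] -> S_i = 62*3^i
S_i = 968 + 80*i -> [968, 1048, 1128, 1208, 1288]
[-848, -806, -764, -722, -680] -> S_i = -848 + 42*i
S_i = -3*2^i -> [-3, -6, -12, -24, -48]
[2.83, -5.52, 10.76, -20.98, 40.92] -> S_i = 2.83*(-1.95)^i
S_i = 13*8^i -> [13, 104, 832, 6656, 53248]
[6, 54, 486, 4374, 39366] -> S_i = 6*9^i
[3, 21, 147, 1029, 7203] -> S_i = 3*7^i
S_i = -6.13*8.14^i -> [-6.13, -49.9, -406.17, -3306.23, -26912.75]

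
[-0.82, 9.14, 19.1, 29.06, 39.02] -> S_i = -0.82 + 9.96*i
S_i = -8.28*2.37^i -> [-8.28, -19.62, -46.51, -110.22, -261.23]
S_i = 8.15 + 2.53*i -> [8.15, 10.68, 13.21, 15.74, 18.27]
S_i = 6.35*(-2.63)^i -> [6.35, -16.7, 43.92, -115.52, 303.81]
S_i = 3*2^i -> [3, 6, 12, 24, 48]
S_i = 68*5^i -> [68, 340, 1700, 8500, 42500]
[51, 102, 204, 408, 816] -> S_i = 51*2^i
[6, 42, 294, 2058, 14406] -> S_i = 6*7^i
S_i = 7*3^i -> [7, 21, 63, 189, 567]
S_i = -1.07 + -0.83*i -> [-1.07, -1.9, -2.73, -3.56, -4.39]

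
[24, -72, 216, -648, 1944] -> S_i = 24*-3^i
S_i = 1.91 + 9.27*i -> [1.91, 11.18, 20.45, 29.72, 38.99]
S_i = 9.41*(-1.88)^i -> [9.41, -17.69, 33.26, -62.53, 117.55]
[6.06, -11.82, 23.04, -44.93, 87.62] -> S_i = 6.06*(-1.95)^i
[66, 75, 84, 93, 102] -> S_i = 66 + 9*i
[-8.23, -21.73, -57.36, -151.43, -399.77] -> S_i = -8.23*2.64^i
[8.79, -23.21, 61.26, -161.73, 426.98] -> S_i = 8.79*(-2.64)^i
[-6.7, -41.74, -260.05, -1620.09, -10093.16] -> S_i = -6.70*6.23^i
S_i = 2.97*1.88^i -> [2.97, 5.58, 10.5, 19.73, 37.1]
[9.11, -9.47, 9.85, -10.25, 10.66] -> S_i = 9.11*(-1.04)^i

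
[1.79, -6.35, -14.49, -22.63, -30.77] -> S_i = 1.79 + -8.14*i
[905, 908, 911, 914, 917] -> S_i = 905 + 3*i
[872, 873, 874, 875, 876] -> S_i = 872 + 1*i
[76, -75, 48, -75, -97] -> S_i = Random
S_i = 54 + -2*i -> [54, 52, 50, 48, 46]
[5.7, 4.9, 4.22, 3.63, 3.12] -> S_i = 5.70*0.86^i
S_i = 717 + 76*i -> [717, 793, 869, 945, 1021]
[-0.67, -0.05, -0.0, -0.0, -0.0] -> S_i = -0.67*0.07^i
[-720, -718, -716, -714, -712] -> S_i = -720 + 2*i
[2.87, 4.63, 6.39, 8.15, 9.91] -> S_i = 2.87 + 1.76*i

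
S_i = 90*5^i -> [90, 450, 2250, 11250, 56250]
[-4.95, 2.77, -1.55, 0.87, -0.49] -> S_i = -4.95*(-0.56)^i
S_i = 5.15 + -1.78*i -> [5.15, 3.37, 1.59, -0.19, -1.97]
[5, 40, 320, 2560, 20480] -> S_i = 5*8^i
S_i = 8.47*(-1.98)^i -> [8.47, -16.77, 33.21, -65.75, 130.18]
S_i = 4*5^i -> [4, 20, 100, 500, 2500]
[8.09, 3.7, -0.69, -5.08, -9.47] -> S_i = 8.09 + -4.39*i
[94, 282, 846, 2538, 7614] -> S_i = 94*3^i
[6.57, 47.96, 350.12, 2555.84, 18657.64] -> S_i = 6.57*7.30^i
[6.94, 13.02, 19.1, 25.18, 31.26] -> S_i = 6.94 + 6.08*i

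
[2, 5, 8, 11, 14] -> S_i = 2 + 3*i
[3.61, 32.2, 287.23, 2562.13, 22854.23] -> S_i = 3.61*8.92^i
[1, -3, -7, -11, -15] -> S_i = 1 + -4*i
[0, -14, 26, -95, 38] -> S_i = Random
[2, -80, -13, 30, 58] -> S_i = Random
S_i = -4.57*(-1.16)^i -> [-4.57, 5.3, -6.15, 7.13, -8.27]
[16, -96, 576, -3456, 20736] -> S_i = 16*-6^i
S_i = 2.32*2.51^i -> [2.32, 5.82, 14.62, 36.69, 92.08]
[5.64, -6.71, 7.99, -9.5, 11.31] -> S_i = 5.64*(-1.19)^i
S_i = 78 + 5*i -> [78, 83, 88, 93, 98]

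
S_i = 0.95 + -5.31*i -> [0.95, -4.36, -9.67, -14.98, -20.29]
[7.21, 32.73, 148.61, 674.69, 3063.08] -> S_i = 7.21*4.54^i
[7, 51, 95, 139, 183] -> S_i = 7 + 44*i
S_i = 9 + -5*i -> [9, 4, -1, -6, -11]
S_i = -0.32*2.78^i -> [-0.32, -0.89, -2.47, -6.88, -19.11]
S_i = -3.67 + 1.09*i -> [-3.67, -2.58, -1.49, -0.4, 0.69]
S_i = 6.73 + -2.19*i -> [6.73, 4.54, 2.35, 0.16, -2.03]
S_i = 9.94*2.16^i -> [9.94, 21.47, 46.38, 100.17, 216.37]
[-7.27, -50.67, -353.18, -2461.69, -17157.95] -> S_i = -7.27*6.97^i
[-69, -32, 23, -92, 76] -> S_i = Random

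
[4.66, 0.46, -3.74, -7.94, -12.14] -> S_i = 4.66 + -4.20*i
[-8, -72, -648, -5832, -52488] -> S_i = -8*9^i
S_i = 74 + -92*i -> [74, -18, -110, -202, -294]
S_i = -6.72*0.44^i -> [-6.72, -2.96, -1.3, -0.57, -0.25]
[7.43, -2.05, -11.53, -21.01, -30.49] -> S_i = 7.43 + -9.48*i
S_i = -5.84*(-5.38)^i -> [-5.84, 31.42, -169.04, 909.41, -4892.63]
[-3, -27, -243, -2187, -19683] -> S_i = -3*9^i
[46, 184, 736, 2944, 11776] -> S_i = 46*4^i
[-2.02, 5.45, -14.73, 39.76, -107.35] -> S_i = -2.02*(-2.70)^i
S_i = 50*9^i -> [50, 450, 4050, 36450, 328050]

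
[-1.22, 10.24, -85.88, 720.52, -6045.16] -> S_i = -1.22*(-8.39)^i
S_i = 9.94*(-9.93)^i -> [9.94, -98.7, 980.13, -9732.72, 96645.89]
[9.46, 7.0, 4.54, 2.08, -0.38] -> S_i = 9.46 + -2.46*i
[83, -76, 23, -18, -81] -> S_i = Random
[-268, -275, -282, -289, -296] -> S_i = -268 + -7*i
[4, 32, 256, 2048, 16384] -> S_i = 4*8^i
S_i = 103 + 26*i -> [103, 129, 155, 181, 207]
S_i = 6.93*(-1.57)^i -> [6.93, -10.88, 17.08, -26.82, 42.1]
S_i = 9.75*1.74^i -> [9.75, 16.96, 29.52, 51.36, 89.37]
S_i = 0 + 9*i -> [0, 9, 18, 27, 36]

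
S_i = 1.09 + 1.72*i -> [1.09, 2.81, 4.53, 6.25, 7.97]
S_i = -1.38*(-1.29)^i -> [-1.38, 1.78, -2.3, 2.96, -3.82]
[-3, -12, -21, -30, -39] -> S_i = -3 + -9*i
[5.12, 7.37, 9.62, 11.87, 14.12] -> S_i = 5.12 + 2.25*i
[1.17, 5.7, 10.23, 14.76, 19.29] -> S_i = 1.17 + 4.53*i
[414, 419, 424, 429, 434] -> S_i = 414 + 5*i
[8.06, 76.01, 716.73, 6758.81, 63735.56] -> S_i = 8.06*9.43^i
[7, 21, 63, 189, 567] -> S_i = 7*3^i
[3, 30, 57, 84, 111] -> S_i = 3 + 27*i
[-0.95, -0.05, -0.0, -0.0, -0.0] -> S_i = -0.95*0.05^i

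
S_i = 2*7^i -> [2, 14, 98, 686, 4802]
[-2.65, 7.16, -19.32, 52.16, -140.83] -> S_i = -2.65*(-2.70)^i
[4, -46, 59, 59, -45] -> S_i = Random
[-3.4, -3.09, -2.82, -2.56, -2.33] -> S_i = -3.40*0.91^i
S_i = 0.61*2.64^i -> [0.61, 1.61, 4.25, 11.22, 29.63]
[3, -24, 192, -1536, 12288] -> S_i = 3*-8^i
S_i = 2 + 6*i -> [2, 8, 14, 20, 26]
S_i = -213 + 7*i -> [-213, -206, -199, -192, -185]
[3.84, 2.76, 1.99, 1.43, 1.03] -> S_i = 3.84*0.72^i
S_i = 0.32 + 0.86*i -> [0.32, 1.18, 2.04, 2.9, 3.76]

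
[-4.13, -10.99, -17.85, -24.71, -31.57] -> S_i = -4.13 + -6.86*i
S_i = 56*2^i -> [56, 112, 224, 448, 896]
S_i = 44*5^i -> [44, 220, 1100, 5500, 27500]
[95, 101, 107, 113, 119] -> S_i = 95 + 6*i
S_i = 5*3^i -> [5, 15, 45, 135, 405]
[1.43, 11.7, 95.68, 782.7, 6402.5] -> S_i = 1.43*8.18^i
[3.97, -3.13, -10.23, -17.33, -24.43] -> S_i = 3.97 + -7.10*i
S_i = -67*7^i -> [-67, -469, -3283, -22981, -160867]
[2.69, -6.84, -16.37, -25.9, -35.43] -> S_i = 2.69 + -9.53*i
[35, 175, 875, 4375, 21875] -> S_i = 35*5^i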